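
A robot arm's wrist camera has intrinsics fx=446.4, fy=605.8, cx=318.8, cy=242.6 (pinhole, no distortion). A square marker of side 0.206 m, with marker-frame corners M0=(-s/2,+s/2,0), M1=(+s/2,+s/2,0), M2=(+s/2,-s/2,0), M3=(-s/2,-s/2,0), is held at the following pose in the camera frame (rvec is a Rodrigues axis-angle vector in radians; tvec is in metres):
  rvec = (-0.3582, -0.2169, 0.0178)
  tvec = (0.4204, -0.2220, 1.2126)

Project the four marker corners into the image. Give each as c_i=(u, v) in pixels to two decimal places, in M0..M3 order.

c0=(443.22, 173.77) c1=(513.75, 182.02) c2=(501.17, 93.41) c3=(434.34, 82.57)

Intrinsics K: fx=446.4, fy=605.8, cx=318.8, cy=242.6
Marker side s = 0.206 m; corners in marker frame (Z=0):
  M0 = (-0.1030, +0.1030, 0)
  M1 = (+0.1030, +0.1030, 0)
  M2 = (+0.1030, -0.1030, 0)
  M3 = (-0.1030, -0.1030, 0)
rvec = (-0.3582, -0.2169, 0.0178), |rvec| = θ = 0.41913 rad = 24.014°
Rodrigues: sinθ=0.40697, 1−cosθ=0.08656; R = I + sinθ·[k]× + (1−cosθ)·[k]×²:
    [+0.97666 +0.02100 -0.21375]
    [+0.05556 +0.93662 +0.34590]
    [+0.20746 -0.34971 +0.91360]
t = (0.4204, -0.2220, 1.2126) m
M0: Pc = R·M0+t = (+0.32197, -0.13125, +1.15521); u = 446.4·(+0.32197)/1.15521 + 318.8 = 443.2152, v = 605.8·(-0.13125)/1.15521 + 242.6 = 173.7712
M1: Pc = R·M1+t = (+0.52316, -0.11980, +1.19795); u = 446.4·(+0.52316)/1.19795 + 318.8 = 513.7484, v = 605.8·(-0.11980)/1.19795 + 242.6 = 182.0151
M2: Pc = R·M2+t = (+0.51883, -0.31275, +1.26999); u = 446.4·(+0.51883)/1.26999 + 318.8 = 501.1696, v = 605.8·(-0.31275)/1.26999 + 242.6 = 93.4149
M3: Pc = R·M3+t = (+0.31764, -0.32420, +1.22725); u = 446.4·(+0.31764)/1.22725 + 318.8 = 434.3386, v = 605.8·(-0.32420)/1.22725 + 242.6 = 82.5695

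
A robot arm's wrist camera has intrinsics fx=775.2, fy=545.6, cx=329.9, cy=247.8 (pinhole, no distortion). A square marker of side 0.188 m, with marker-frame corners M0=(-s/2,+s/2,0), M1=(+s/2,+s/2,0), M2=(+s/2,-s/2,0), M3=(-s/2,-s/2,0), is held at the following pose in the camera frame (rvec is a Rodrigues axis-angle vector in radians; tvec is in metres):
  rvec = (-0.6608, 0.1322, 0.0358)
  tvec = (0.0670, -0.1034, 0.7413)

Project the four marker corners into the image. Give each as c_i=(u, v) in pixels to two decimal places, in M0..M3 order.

Intrinsics K: fx=775.2, fy=545.6, cx=329.9, cy=247.8
Marker side s = 0.188 m; corners in marker frame (Z=0):
  M0 = (-0.0940, +0.0940, 0)
  M1 = (+0.0940, +0.0940, 0)
  M2 = (+0.0940, -0.0940, 0)
  M3 = (-0.0940, -0.0940, 0)
rvec = (-0.6608, 0.1322, 0.0358), |rvec| = θ = 0.67484 rad = 38.666°
Rodrigues: sinθ=0.62478, 1−cosθ=0.21920; R = I + sinθ·[k]× + (1−cosθ)·[k]×²:
    [+0.99097 -0.07519 +0.11101]
    [-0.00890 +0.78922 +0.61405]
    [-0.13378 -0.60950 +0.78142]
t = (0.0670, -0.1034, 0.7413) m
M0: Pc = R·M0+t = (-0.03322, -0.02838, +0.69658); u = 775.2·(-0.03322)/0.69658 + 329.9 = 292.9317, v = 545.6·(-0.02838)/0.69658 + 247.8 = 225.5737
M1: Pc = R·M1+t = (+0.15308, -0.03005, +0.67143); u = 775.2·(+0.15308)/0.67143 + 329.9 = 506.6420, v = 545.6·(-0.03005)/0.67143 + 247.8 = 223.3812
M2: Pc = R·M2+t = (+0.16722, -0.17842, +0.78602); u = 775.2·(+0.16722)/0.78602 + 329.9 = 494.8178, v = 545.6·(-0.17842)/0.78602 + 247.8 = 123.9508
M3: Pc = R·M3+t = (-0.01908, -0.17675, +0.81117); u = 775.2·(-0.01908)/0.81117 + 329.9 = 311.6627, v = 545.6·(-0.17675)/0.81117 + 247.8 = 128.9164

c0=(292.93, 225.57) c1=(506.64, 223.38) c2=(494.82, 123.95) c3=(311.66, 128.92)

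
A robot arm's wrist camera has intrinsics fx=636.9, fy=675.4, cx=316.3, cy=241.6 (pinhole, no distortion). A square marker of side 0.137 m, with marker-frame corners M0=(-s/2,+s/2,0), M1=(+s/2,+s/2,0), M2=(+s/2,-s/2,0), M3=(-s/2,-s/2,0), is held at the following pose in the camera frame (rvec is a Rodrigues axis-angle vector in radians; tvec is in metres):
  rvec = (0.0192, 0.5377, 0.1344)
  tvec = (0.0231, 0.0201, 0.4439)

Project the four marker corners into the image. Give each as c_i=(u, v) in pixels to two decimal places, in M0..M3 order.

Intrinsics K: fx=636.9, fy=675.4, cx=316.3, cy=241.6
Marker side s = 0.137 m; corners in marker frame (Z=0):
  M0 = (-0.0685, +0.0685, 0)
  M1 = (+0.0685, +0.0685, 0)
  M2 = (+0.0685, -0.0685, 0)
  M3 = (-0.0685, -0.0685, 0)
rvec = (0.0192, 0.5377, 0.1344), |rvec| = θ = 0.55457 rad = 31.775°
Rodrigues: sinθ=0.52658, 1−cosθ=0.14988; R = I + sinθ·[k]× + (1−cosθ)·[k]×²:
    [+0.85030 -0.12259 +0.51182]
    [+0.13265 +0.99102 +0.01699]
    [-0.50930 +0.05345 +0.85893]
t = (0.0231, 0.0201, 0.4439) m
M0: Pc = R·M0+t = (-0.04354, +0.07890, +0.48245); u = 636.9·(-0.04354)/0.48245 + 316.3 = 258.8172, v = 675.4·(+0.07890)/0.48245 + 241.6 = 352.0532
M1: Pc = R·M1+t = (+0.07295, +0.09707, +0.41267); u = 636.9·(+0.07295)/0.41267 + 316.3 = 428.8854, v = 675.4·(+0.09707)/0.41267 + 241.6 = 400.4706
M2: Pc = R·M2+t = (+0.08974, -0.03870, +0.40535); u = 636.9·(+0.08974)/0.40535 + 316.3 = 457.3066, v = 675.4·(-0.03870)/0.40535 + 241.6 = 177.1204
M3: Pc = R·M3+t = (-0.02675, -0.05687, +0.47513); u = 636.9·(-0.02675)/0.47513 + 316.3 = 280.4437, v = 675.4·(-0.05687)/0.47513 + 241.6 = 160.7568

c0=(258.82, 352.05) c1=(428.89, 400.47) c2=(457.31, 177.12) c3=(280.44, 160.76)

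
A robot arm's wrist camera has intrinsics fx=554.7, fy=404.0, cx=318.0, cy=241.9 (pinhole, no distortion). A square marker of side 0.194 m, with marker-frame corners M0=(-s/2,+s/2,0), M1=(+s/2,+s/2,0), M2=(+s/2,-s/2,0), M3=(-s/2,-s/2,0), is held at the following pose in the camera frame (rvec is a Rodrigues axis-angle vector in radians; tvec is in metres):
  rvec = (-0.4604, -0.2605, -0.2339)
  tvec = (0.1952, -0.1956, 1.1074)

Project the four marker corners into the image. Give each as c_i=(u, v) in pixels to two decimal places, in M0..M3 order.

c0=(387.97, 204.81) c1=(476.53, 195.14) c2=(440.35, 140.25) c3=(356.15, 146.40)

Intrinsics K: fx=554.7, fy=404.0, cx=318.0, cy=241.9
Marker side s = 0.194 m; corners in marker frame (Z=0):
  M0 = (-0.0970, +0.0970, 0)
  M1 = (+0.0970, +0.0970, 0)
  M2 = (+0.0970, -0.0970, 0)
  M3 = (-0.0970, -0.0970, 0)
rvec = (-0.4604, -0.2605, -0.2339), |rvec| = θ = 0.57839 rad = 33.139°
Rodrigues: sinθ=0.54668, 1−cosθ=0.16266; R = I + sinθ·[k]× + (1−cosθ)·[k]×²:
    [+0.94040 +0.27939 -0.19386]
    [-0.16276 +0.87034 +0.46478]
    [+0.29858 -0.40553 +0.86394]
t = (0.1952, -0.1956, 1.1074) m
M0: Pc = R·M0+t = (+0.13108, -0.09539, +1.03910); u = 554.7·(+0.13108)/1.03910 + 318.0 = 387.9747, v = 404.0·(-0.09539)/1.03910 + 241.9 = 204.8128
M1: Pc = R·M1+t = (+0.31352, -0.12697, +1.09703); u = 554.7·(+0.31352)/1.09703 + 318.0 = 476.5283, v = 404.0·(-0.12697)/1.09703 + 241.9 = 195.1427
M2: Pc = R·M2+t = (+0.25932, -0.29581, +1.17570); u = 554.7·(+0.25932)/1.17570 + 318.0 = 440.3477, v = 404.0·(-0.29581)/1.17570 + 241.9 = 140.2519
M3: Pc = R·M3+t = (+0.07688, -0.26423, +1.11777); u = 554.7·(+0.07688)/1.11777 + 318.0 = 356.1520, v = 404.0·(-0.26423)/1.11777 + 241.9 = 146.3969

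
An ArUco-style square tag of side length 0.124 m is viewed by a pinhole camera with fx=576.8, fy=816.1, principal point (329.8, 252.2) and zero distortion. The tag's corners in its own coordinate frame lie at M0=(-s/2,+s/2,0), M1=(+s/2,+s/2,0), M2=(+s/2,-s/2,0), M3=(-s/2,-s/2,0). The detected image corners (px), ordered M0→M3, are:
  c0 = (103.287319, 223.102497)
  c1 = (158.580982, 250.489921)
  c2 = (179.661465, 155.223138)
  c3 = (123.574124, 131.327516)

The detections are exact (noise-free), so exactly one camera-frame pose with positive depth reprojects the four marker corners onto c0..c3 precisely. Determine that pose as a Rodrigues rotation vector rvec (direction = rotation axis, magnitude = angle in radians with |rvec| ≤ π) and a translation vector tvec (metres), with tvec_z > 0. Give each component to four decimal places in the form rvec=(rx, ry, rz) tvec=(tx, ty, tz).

Intrinsics K: fx=576.8, fy=816.1, cx=329.8, cy=252.2
Marker side s = 0.124 m; corners in marker frame (Z=0):
  M0 = (-0.0620, +0.0620, 0)
  M1 = (+0.0620, +0.0620, 0)
  M2 = (+0.0620, -0.0620, 0)
  M3 = (-0.0620, -0.0620, 0)
Detected image corners:
  c0 = (103.287319, 223.102497) px
  c1 = (158.580982, 250.489921) px
  c2 = (179.661465, 155.223138) px
  c3 = (123.574124, 131.327516) px
Planar DLT: solve 8×8 A·h = b for H (H[2,2]=1):
  H  [+406.46836 -166.34616 +140.75301]
  H  [+149.42142 +754.47187 +189.80397]
  H  [-0.30188 +0.00281 +1.00000]
B = K⁻¹H; ‖b₁‖=0.968078, ‖b₂‖=0.968078; λ = 2/(‖b₁‖+‖b₂‖) = 1.032975, sign → tz>0 ⇒ λ=+1.032975
r₁ = λ·B[:,0] = (+0.90623,+0.28550,-0.31183); r₂ = λ·B[:,1] = (-0.29957,+0.95407,+0.00291)
r₃ = r₁×r₂ = (+0.29834,+0.09078,+0.95013); SVD([r₁ r₂ r₃]) → R = UVᵀ:
  R  [+0.90623 -0.29957 +0.29834]
  R  [+0.28550 +0.95407 +0.09078]
  R  [-0.31183 +0.00291 +0.95013]
t = (-0.33856, -0.07898, +1.03297) m
tr R = 2.810434; θ = arccos((tr R − 1)/2) = 0.438906 rad = 25.147°
axis k = ((R−Rᵀ)₃₂, (R−Rᵀ)₁₃, (R−Rᵀ)₂₁) / (2 sinθ) = (-0.103393, +0.717934, +0.688390)
rvec = θ·k = (-0.045380, +0.315106, +0.302138)

rvec=(-0.0454, 0.3151, 0.3021) tvec=(-0.3386, -0.0790, 1.0330)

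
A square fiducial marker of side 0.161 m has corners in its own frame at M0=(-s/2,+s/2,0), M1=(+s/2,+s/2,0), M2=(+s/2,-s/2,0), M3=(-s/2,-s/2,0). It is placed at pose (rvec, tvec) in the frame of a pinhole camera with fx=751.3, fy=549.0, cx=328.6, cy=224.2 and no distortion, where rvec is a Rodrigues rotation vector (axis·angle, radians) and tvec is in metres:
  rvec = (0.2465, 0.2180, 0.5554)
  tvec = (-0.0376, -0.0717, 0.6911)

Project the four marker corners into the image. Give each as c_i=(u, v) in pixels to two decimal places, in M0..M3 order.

c0=(179.61, 186.88) c1=(317.36, 254.02) c2=(407.11, 145.56) c3=(257.02, 77.35)

Intrinsics K: fx=751.3, fy=549.0, cx=328.6, cy=224.2
Marker side s = 0.161 m; corners in marker frame (Z=0):
  M0 = (-0.0805, +0.0805, 0)
  M1 = (+0.0805, +0.0805, 0)
  M2 = (+0.0805, -0.0805, 0)
  M3 = (-0.0805, -0.0805, 0)
rvec = (0.2465, 0.2180, 0.5554), |rvec| = θ = 0.64557 rad = 36.988°
Rodrigues: sinθ=0.60165, 1−cosθ=0.20124; R = I + sinθ·[k]× + (1−cosθ)·[k]×²:
    [+0.82810 -0.49167 +0.26928]
    [+0.54357 +0.82171 -0.17127]
    [-0.13706 +0.28820 +0.94771]
t = (-0.0376, -0.0717, 0.6911) m
M0: Pc = R·M0+t = (-0.14384, -0.04931, +0.72533); u = 751.3·(-0.14384)/0.72533 + 328.6 = 179.6090, v = 549.0·(-0.04931)/0.72533 + 224.2 = 186.8779
M1: Pc = R·M1+t = (-0.01052, +0.03820, +0.70327); u = 751.3·(-0.01052)/0.70327 + 328.6 = 317.3643, v = 549.0·(+0.03820)/0.70327 + 224.2 = 254.0241
M2: Pc = R·M2+t = (+0.06864, -0.09409, +0.65687); u = 751.3·(+0.06864)/0.65687 + 328.6 = 407.1096, v = 549.0·(-0.09409)/0.65687 + 224.2 = 145.5606
M3: Pc = R·M3+t = (-0.06468, -0.18160, +0.67893); u = 751.3·(-0.06468)/0.67893 + 328.6 = 257.0230, v = 549.0·(-0.18160)/0.67893 + 224.2 = 77.3507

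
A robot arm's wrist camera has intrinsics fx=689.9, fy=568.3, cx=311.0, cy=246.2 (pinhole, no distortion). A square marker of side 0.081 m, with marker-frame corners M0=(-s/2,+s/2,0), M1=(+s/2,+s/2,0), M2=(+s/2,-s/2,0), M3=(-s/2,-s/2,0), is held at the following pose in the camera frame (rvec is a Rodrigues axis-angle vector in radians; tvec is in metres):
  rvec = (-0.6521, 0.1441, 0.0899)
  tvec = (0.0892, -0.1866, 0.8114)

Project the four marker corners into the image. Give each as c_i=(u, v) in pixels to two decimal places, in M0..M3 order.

Intrinsics K: fx=689.9, fy=568.3, cx=311.0, cy=246.2
Marker side s = 0.081 m; corners in marker frame (Z=0):
  M0 = (-0.0405, +0.0405, 0)
  M1 = (+0.0405, +0.0405, 0)
  M2 = (+0.0405, -0.0405, 0)
  M3 = (-0.0405, -0.0405, 0)
rvec = (-0.6521, 0.1441, 0.0899), |rvec| = θ = 0.67386 rad = 38.609°
Rodrigues: sinθ=0.62400, 1−cosθ=0.21858; R = I + sinθ·[k]× + (1−cosθ)·[k]×²:
    [+0.98611 -0.12848 +0.10522]
    [+0.03802 +0.79142 +0.61009]
    [-0.16166 -0.59762 +0.78531]
t = (0.0892, -0.1866, 0.8114) m
M0: Pc = R·M0+t = (+0.04406, -0.15609, +0.79374); u = 689.9·(+0.04406)/0.79374 + 311.0 = 349.2948, v = 568.3·(-0.15609)/0.79374 + 246.2 = 134.4455
M1: Pc = R·M1+t = (+0.12393, -0.15301, +0.78065); u = 689.9·(+0.12393)/0.78065 + 311.0 = 420.5270, v = 568.3·(-0.15301)/0.78065 + 246.2 = 134.8127
M2: Pc = R·M2+t = (+0.13434, -0.21711, +0.82906); u = 689.9·(+0.13434)/0.82906 + 311.0 = 422.7921, v = 568.3·(-0.21711)/0.82906 + 246.2 = 97.3740
M3: Pc = R·M3+t = (+0.05447, -0.22019, +0.84215); u = 689.9·(+0.05447)/0.84215 + 311.0 = 355.6191, v = 568.3·(-0.22019)/0.84215 + 246.2 = 97.6101

c0=(349.29, 134.45) c1=(420.53, 134.81) c2=(422.79, 97.37) c3=(355.62, 97.61)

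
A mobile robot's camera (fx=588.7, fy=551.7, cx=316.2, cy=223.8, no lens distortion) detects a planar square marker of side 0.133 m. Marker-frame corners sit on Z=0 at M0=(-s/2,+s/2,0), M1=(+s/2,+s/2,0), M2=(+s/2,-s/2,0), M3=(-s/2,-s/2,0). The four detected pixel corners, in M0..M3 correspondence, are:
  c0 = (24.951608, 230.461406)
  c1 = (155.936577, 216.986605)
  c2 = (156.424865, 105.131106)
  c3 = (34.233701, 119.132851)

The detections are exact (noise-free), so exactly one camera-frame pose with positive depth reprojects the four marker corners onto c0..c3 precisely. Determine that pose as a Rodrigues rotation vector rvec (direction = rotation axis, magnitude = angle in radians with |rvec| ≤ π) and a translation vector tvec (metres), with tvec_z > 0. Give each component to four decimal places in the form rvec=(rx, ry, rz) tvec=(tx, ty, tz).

Intrinsics K: fx=588.7, fy=551.7, cx=316.2, cy=223.8
Marker side s = 0.133 m; corners in marker frame (Z=0):
  M0 = (-0.0665, +0.0665, 0)
  M1 = (+0.0665, +0.0665, 0)
  M2 = (+0.0665, -0.0665, 0)
  M3 = (-0.0665, -0.0665, 0)
Detected image corners:
  c0 = (24.951608, 230.461406) px
  c1 = (155.936577, 216.986605) px
  c2 = (156.424865, 105.131106) px
  c3 = (34.233701, 119.132851) px
Planar DLT: solve 8×8 A·h = b for H (H[2,2]=1):
  H  [+941.31816 -85.82680 +92.55006]
  H  [-120.20504 +750.66340 +166.02143]
  H  [-0.10028 -0.52618 +1.00000]
B = K⁻¹H; ‖b₁‖=1.665335, ‖b₂‖=1.665335; λ = 2/(‖b₁‖+‖b₂‖) = 0.600480, sign → tz>0 ⇒ λ=+0.600480
r₁ = λ·B[:,0] = (+0.99250,-0.10641,-0.06022); r₂ = λ·B[:,1] = (+0.08216,+0.94521,-0.31596)
r₃ = r₁×r₂ = (+0.09054,+0.30865,+0.94686); SVD([r₁ r₂ r₃]) → R = UVᵀ:
  R  [+0.99250 +0.08216 +0.09054]
  R  [-0.10641 +0.94521 +0.30865]
  R  [-0.06022 -0.31596 +0.94686]
t = (-0.22813, -0.06289, +0.60048) m
tr R = 2.884563; θ = arccos((tr R − 1)/2) = 0.341416 rad = 19.562°
axis k = ((R−Rᵀ)₃₂, (R−Rᵀ)₁₃, (R−Rᵀ)₂₁) / (2 sinθ) = (-0.932748, +0.225131, -0.281598)
rvec = θ·k = (-0.318455, +0.076863, -0.096142)

rvec=(-0.3185, 0.0769, -0.0961) tvec=(-0.2281, -0.0629, 0.6005)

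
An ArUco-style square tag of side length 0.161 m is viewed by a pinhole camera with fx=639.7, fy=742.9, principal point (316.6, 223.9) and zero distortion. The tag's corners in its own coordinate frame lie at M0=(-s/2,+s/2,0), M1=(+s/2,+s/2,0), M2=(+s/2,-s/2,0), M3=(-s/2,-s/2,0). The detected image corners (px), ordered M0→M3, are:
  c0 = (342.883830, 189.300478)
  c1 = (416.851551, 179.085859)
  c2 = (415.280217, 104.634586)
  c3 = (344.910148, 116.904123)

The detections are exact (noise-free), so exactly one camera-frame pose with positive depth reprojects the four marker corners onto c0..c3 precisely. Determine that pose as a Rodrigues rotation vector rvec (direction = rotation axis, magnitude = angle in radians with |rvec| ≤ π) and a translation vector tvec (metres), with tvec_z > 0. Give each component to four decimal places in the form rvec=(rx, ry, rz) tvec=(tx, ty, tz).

rvec=(-0.4515, 0.3320, -0.0281) tvec=(0.1368, -0.1450, 1.3945)

Intrinsics K: fx=639.7, fy=742.9, cx=316.6, cy=223.9
Marker side s = 0.161 m; corners in marker frame (Z=0):
  M0 = (-0.0805, +0.0805, 0)
  M1 = (+0.0805, +0.0805, 0)
  M2 = (+0.0805, -0.0805, 0)
  M3 = (-0.0805, -0.0805, 0)
Detected image corners:
  c0 = (342.883830, 189.300478) px
  c1 = (416.851551, 179.085859) px
  c2 = (415.280217, 104.634586) px
  c3 = (344.910148, 116.904123) px
Planar DLT: solve 8×8 A·h = b for H (H[2,2]=1):
  H  [+363.86686 -119.53091 +379.34131]
  H  [-102.63064 +410.16728 +146.66431]
  H  [-0.22135 -0.31033 +1.00000]
B = K⁻¹H; ‖b₁‖=0.717125, ‖b₂‖=0.717125; λ = 2/(‖b₁‖+‖b₂‖) = 1.394458, sign → tz>0 ⇒ λ=+1.394458
r₁ = λ·B[:,0] = (+0.94594,-0.09962,-0.30866); r₂ = λ·B[:,1] = (-0.04639,+0.90032,-0.43274)
r₃ = r₁×r₂ = (+0.32100,+0.42366,+0.84703); SVD([r₁ r₂ r₃]) → R = UVᵀ:
  R  [+0.94594 -0.04639 +0.32100]
  R  [-0.09962 +0.90032 +0.42366]
  R  [-0.30866 -0.43274 +0.84703]
t = (+0.13677, -0.14498, +1.39446) m
tr R = 2.693300; θ = arccos((tr R − 1)/2) = 0.561138 rad = 32.151°
axis k = ((R−Rᵀ)₃₂, (R−Rᵀ)₁₃, (R−Rᵀ)₂₁) / (2 sinθ) = (-0.804664, +0.591621, -0.050011)
rvec = θ·k = (-0.451528, +0.331981, -0.028063)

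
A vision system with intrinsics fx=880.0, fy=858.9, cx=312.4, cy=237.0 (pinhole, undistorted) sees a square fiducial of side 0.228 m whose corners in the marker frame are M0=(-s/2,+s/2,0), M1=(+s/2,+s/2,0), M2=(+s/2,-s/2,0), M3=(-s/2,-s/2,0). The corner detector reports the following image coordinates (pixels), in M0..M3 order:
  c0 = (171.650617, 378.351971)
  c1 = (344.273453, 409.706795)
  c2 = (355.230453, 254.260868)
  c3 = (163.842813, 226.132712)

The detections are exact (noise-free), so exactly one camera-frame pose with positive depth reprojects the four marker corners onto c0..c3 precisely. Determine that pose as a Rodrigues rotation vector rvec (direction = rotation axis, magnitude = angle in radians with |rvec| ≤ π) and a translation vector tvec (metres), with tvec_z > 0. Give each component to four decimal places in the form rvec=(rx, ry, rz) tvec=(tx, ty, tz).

rvec=(0.4920, 0.2238, 0.0948) tvec=(-0.0670, 0.1034, 1.0607)

Intrinsics K: fx=880.0, fy=858.9, cx=312.4, cy=237.0
Marker side s = 0.228 m; corners in marker frame (Z=0):
  M0 = (-0.1140, +0.1140, 0)
  M1 = (+0.1140, +0.1140, 0)
  M2 = (+0.1140, -0.1140, 0)
  M3 = (-0.1140, -0.1140, 0)
Detected image corners:
  c0 = (171.650617, 378.351971) px
  c1 = (344.273453, 409.706795) px
  c2 = (355.230453, 254.260868) px
  c3 = (163.842813, 226.132712) px
Planar DLT: solve 8×8 A·h = b for H (H[2,2]=1):
  H  [+749.80665 +110.53823 +256.85062]
  H  [+74.00651 +817.46525 +320.76089]
  H  [-0.17912 +0.45064 +1.00000]
B = K⁻¹H; ‖b₁‖=0.942799, ‖b₂‖=0.942799; λ = 2/(‖b₁‖+‖b₂‖) = 1.060672, sign → tz>0 ⇒ λ=+1.060672
r₁ = λ·B[:,0] = (+0.97120,+0.14382,-0.18999); r₂ = λ·B[:,1] = (-0.03645,+0.87761,+0.47799)
r₃ = r₁×r₂ = (+0.23548,-0.45729,+0.85757); SVD([r₁ r₂ r₃]) → R = UVᵀ:
  R  [+0.97120 -0.03645 +0.23548]
  R  [+0.14382 +0.87761 -0.45729]
  R  [-0.18999 +0.47799 +0.85757]
t = (-0.06695, +0.10344, +1.06067) m
tr R = 2.706380; θ = arccos((tr R − 1)/2) = 0.548726 rad = 31.440°
axis k = ((R−Rᵀ)₃₂, (R−Rᵀ)₁₃, (R−Rᵀ)₂₁) / (2 sinθ) = (+0.896547, +0.407851, +0.172804)
rvec = θ·k = (+0.491959, +0.223798, +0.094822)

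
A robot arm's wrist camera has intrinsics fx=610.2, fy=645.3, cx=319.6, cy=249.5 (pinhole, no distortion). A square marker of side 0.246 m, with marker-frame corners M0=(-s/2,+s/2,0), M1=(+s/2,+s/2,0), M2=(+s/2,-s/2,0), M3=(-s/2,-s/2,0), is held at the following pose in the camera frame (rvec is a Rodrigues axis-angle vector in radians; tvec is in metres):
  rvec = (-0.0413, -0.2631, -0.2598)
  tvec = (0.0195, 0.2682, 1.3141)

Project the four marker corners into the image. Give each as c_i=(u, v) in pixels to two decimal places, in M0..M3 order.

Intrinsics K: fx=610.2, fy=645.3, cx=319.6, cy=249.5
Marker side s = 0.246 m; corners in marker frame (Z=0):
  M0 = (-0.1230, +0.1230, 0)
  M1 = (+0.1230, +0.1230, 0)
  M2 = (+0.1230, -0.1230, 0)
  M3 = (-0.1230, -0.1230, 0)
rvec = (-0.0413, -0.2631, -0.2598), |rvec| = θ = 0.37205 rad = 21.317°
Rodrigues: sinθ=0.36353, 1−cosθ=0.06842; R = I + sinθ·[k]× + (1−cosθ)·[k]×²:
    [+0.93243 +0.25922 -0.25177]
    [-0.24848 +0.96580 +0.07414]
    [+0.26238 -0.00657 +0.96494]
t = (0.0195, 0.2682, 1.3141) m
M0: Pc = R·M0+t = (-0.06330, +0.41756, +1.28102); u = 610.2·(-0.06330)/1.28102 + 319.6 = 289.4456, v = 645.3·(+0.41756)/1.28102 + 249.5 = 459.8392
M1: Pc = R·M1+t = (+0.16607, +0.35643, +1.34556); u = 610.2·(+0.16607)/1.34556 + 319.6 = 394.9121, v = 645.3·(+0.35643)/1.34556 + 249.5 = 420.4353
M2: Pc = R·M2+t = (+0.10230, +0.11884, +1.34718); u = 610.2·(+0.10230)/1.34718 + 319.6 = 365.9385, v = 645.3·(+0.11884)/1.34718 + 249.5 = 306.4265
M3: Pc = R·M3+t = (-0.12707, +0.17997, +1.28264); u = 610.2·(-0.12707)/1.28264 + 319.6 = 259.1468, v = 645.3·(+0.17997)/1.28264 + 249.5 = 340.0436

c0=(289.45, 459.84) c1=(394.91, 420.44) c2=(365.94, 306.43) c3=(259.15, 340.04)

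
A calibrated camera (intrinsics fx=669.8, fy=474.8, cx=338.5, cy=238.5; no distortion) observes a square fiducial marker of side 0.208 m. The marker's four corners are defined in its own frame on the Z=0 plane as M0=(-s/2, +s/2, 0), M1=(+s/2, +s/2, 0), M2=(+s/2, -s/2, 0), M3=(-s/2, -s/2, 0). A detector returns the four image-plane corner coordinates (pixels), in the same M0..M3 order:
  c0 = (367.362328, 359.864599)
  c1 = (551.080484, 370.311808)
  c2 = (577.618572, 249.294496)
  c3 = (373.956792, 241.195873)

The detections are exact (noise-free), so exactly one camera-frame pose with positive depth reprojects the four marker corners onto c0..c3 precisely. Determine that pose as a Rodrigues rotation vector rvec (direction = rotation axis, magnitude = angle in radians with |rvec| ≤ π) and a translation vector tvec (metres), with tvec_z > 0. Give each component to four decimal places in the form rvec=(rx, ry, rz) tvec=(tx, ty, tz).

rvec=(0.3597, 0.1053, 0.0377) tvec=(0.1387, 0.1070, 0.7300)

Intrinsics K: fx=669.8, fy=474.8, cx=338.5, cy=238.5
Marker side s = 0.208 m; corners in marker frame (Z=0):
  M0 = (-0.1040, +0.1040, 0)
  M1 = (+0.1040, +0.1040, 0)
  M2 = (+0.1040, -0.1040, 0)
  M3 = (-0.1040, -0.1040, 0)
Detected image corners:
  c0 = (367.362328, 359.864599) px
  c1 = (551.080484, 370.311808) px
  c2 = (577.618572, 249.294496) px
  c3 = (373.956792, 241.195873) px
Planar DLT: solve 8×8 A·h = b for H (H[2,2]=1):
  H  [+867.24304 +147.17665 +465.76184]
  H  [+4.69036 +723.72230 +308.11800]
  H  [-0.13165 +0.48377 +1.00000]
B = K⁻¹H; ‖b₁‖=1.369773, ‖b₂‖=1.369773; λ = 2/(‖b₁‖+‖b₂‖) = 0.730048, sign → tz>0 ⇒ λ=+0.730048
r₁ = λ·B[:,0] = (+0.99382,+0.05549,-0.09611); r₂ = λ·B[:,1] = (-0.01807,+0.93538,+0.35318)
r₃ = r₁×r₂ = (+0.10950,-0.34926,+0.93061); SVD([r₁ r₂ r₃]) → R = UVᵀ:
  R  [+0.99382 -0.01807 +0.10950]
  R  [+0.05549 +0.93538 -0.34926]
  R  [-0.09611 +0.35318 +0.93061]
t = (+0.13871, +0.10704, +0.73005) m
tr R = 2.859811; θ = arccos((tr R − 1)/2) = 0.376640 rad = 21.580°
axis k = ((R−Rᵀ)₃₂, (R−Rᵀ)₁₃, (R−Rᵀ)₂₁) / (2 sinθ) = (+0.954920, +0.279512, +0.100002)
rvec = θ·k = (+0.359661, +0.105275, +0.037665)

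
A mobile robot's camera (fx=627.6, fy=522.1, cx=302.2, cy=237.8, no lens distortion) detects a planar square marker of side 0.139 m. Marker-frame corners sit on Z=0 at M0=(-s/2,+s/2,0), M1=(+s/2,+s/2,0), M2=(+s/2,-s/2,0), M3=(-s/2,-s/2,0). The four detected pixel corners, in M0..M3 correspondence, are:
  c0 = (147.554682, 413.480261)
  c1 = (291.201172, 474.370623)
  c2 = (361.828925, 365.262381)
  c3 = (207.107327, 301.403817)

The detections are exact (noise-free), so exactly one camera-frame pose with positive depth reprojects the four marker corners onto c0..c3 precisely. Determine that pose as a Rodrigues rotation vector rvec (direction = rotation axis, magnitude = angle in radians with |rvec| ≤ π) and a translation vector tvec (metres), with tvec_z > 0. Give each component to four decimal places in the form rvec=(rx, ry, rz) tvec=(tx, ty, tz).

rvec=(0.2484, 0.1040, 0.4438) tvec=(-0.0433, 0.1531, 0.5239)

Intrinsics K: fx=627.6, fy=522.1, cx=302.2, cy=237.8
Marker side s = 0.139 m; corners in marker frame (Z=0):
  M0 = (-0.0695, +0.0695, 0)
  M1 = (+0.0695, +0.0695, 0)
  M2 = (+0.0695, -0.0695, 0)
  M3 = (-0.0695, -0.0695, 0)
Detected image corners:
  c0 = (147.554682, 413.480261) px
  c1 = (291.201172, 474.370623) px
  c2 = (361.828925, 365.262381) px
  c3 = (207.107327, 301.403817) px
Planar DLT: solve 8×8 A·h = b for H (H[2,2]=1):
  H  [+1050.02988 -343.02496 +250.35073]
  H  [+414.64241 +988.53888 +390.34819]
  H  [-0.08678 +0.49622 +1.00000]
B = K⁻¹H; ‖b₁‖=1.908769, ‖b₂‖=1.908769; λ = 2/(‖b₁‖+‖b₂‖) = 0.523898, sign → tz>0 ⇒ λ=+0.523898
r₁ = λ·B[:,0] = (+0.89842,+0.43678,-0.04547); r₂ = λ·B[:,1] = (-0.41152,+0.87354,+0.25997)
r₃ = r₁×r₂ = (+0.15326,-0.21485,+0.96455); SVD([r₁ r₂ r₃]) → R = UVᵀ:
  R  [+0.89842 -0.41152 +0.15326]
  R  [+0.43678 +0.87354 -0.21485]
  R  [-0.04547 +0.25997 +0.96455]
t = (-0.04328, +0.15307, +0.52390) m
tr R = 2.736501; θ = arccos((tr R − 1)/2) = 0.519132 rad = 29.744°
axis k = ((R−Rᵀ)₃₂, (R−Rᵀ)₁₃, (R−Rᵀ)₂₁) / (2 sinθ) = (+0.478528, +0.200282, +0.854926)
rvec = θ·k = (+0.248419, +0.103973, +0.443819)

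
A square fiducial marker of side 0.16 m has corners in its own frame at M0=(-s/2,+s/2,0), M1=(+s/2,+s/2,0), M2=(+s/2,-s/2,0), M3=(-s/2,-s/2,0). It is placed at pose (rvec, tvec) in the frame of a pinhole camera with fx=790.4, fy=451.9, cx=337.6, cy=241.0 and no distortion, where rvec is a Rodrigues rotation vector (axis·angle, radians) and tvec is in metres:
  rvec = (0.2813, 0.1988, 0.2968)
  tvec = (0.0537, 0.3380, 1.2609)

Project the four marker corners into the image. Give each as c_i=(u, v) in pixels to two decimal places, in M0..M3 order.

c0=(311.99, 375.59) c1=(404.63, 395.99) c2=(434.03, 347.89) c3=(337.25, 327.64)

Intrinsics K: fx=790.4, fy=451.9, cx=337.6, cy=241.0
Marker side s = 0.16 m; corners in marker frame (Z=0):
  M0 = (-0.0800, +0.0800, 0)
  M1 = (+0.0800, +0.0800, 0)
  M2 = (+0.0800, -0.0800, 0)
  M3 = (-0.0800, -0.0800, 0)
rvec = (0.2813, 0.1988, 0.2968), |rvec| = θ = 0.45469 rad = 26.052°
Rodrigues: sinθ=0.43918, 1−cosθ=0.10160; R = I + sinθ·[k]× + (1−cosθ)·[k]×²:
    [+0.93729 -0.25920 +0.23305]
    [+0.31416 +0.91782 -0.24271]
    [-0.15099 +0.30070 +0.94169]
t = (0.0537, 0.3380, 1.2609) m
M0: Pc = R·M0+t = (-0.04202, +0.38629, +1.29704); u = 790.4·(-0.04202)/1.29704 + 337.6 = 311.9944, v = 451.9·(+0.38629)/1.29704 + 241.0 = 375.5882
M1: Pc = R·M1+t = (+0.10795, +0.43656, +1.27288); u = 790.4·(+0.10795)/1.27288 + 337.6 = 404.6304, v = 451.9·(+0.43656)/1.27288 + 241.0 = 395.9881
M2: Pc = R·M2+t = (+0.14942, +0.28971, +1.22476); u = 790.4·(+0.14942)/1.22476 + 337.6 = 434.0270, v = 451.9·(+0.28971)/1.22476 + 241.0 = 347.8930
M3: Pc = R·M3+t = (-0.00055, +0.23944, +1.24892); u = 790.4·(-0.00055)/1.24892 + 337.6 = 337.2537, v = 451.9·(+0.23944)/1.24892 + 241.0 = 327.6375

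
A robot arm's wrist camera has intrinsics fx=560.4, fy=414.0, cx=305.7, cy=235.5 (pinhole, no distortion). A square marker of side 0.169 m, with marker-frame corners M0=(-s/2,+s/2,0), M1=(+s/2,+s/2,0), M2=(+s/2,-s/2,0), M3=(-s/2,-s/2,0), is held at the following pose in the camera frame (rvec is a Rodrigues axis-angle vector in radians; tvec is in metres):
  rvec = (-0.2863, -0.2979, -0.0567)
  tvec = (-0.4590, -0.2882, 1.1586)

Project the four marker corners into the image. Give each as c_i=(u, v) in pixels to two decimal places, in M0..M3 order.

c0=(37.55, 158.66) c1=(127.04, 161.20) c2=(126.16, 108.45) c3=(40.17, 103.72)

Intrinsics K: fx=560.4, fy=414.0, cx=305.7, cy=235.5
Marker side s = 0.169 m; corners in marker frame (Z=0):
  M0 = (-0.0845, +0.0845, 0)
  M1 = (+0.0845, +0.0845, 0)
  M2 = (+0.0845, -0.0845, 0)
  M3 = (-0.0845, -0.0845, 0)
rvec = (-0.2863, -0.2979, -0.0567), |rvec| = θ = 0.41705 rad = 23.895°
Rodrigues: sinθ=0.40506, 1−cosθ=0.08571; R = I + sinθ·[k]× + (1−cosθ)·[k]×²:
    [+0.95468 +0.09710 -0.28134]
    [-0.01304 +0.95802 +0.28640]
    [+0.29734 -0.26975 +0.91587]
t = (-0.4590, -0.2882, 1.1586) m
M0: Pc = R·M0+t = (-0.53147, -0.20615, +1.11068); u = 560.4·(-0.53147)/1.11068 + 305.7 = 37.5462, v = 414.0·(-0.20615)/1.11068 + 235.5 = 158.6606
M1: Pc = R·M1+t = (-0.37012, -0.20835, +1.16093); u = 560.4·(-0.37012)/1.16093 + 305.7 = 127.0351, v = 414.0·(-0.20835)/1.16093 + 235.5 = 161.2006
M2: Pc = R·M2+t = (-0.38653, -0.37025, +1.20652); u = 560.4·(-0.38653)/1.20652 + 305.7 = 126.1638, v = 414.0·(-0.37025)/1.20652 + 235.5 = 108.4523
M3: Pc = R·M3+t = (-0.54788, -0.36805, +1.15627); u = 560.4·(-0.54788)/1.15627 + 305.7 = 40.1652, v = 414.0·(-0.36805)/1.15627 + 235.5 = 103.7200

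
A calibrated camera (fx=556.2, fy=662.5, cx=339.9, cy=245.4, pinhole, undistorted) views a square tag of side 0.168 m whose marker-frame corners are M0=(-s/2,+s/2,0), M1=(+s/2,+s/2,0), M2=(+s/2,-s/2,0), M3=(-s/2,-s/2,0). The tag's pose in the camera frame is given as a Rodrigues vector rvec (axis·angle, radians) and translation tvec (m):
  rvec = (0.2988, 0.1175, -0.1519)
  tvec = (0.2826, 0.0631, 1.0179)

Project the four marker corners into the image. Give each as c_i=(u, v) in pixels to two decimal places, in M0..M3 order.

c0=(452.95, 341.93) c1=(544.53, 329.90) c2=(538.67, 227.02) c3=(442.88, 241.98)

Intrinsics K: fx=556.2, fy=662.5, cx=339.9, cy=245.4
Marker side s = 0.168 m; corners in marker frame (Z=0):
  M0 = (-0.0840, +0.0840, 0)
  M1 = (+0.0840, +0.0840, 0)
  M2 = (+0.0840, -0.0840, 0)
  M3 = (-0.0840, -0.0840, 0)
rvec = (0.2988, 0.1175, -0.1519), |rvec| = θ = 0.35519 rad = 20.351°
Rodrigues: sinθ=0.34777, 1−cosθ=0.06242; R = I + sinθ·[k]× + (1−cosθ)·[k]×²:
    [+0.98175 +0.16610 +0.09259]
    [-0.13136 +0.94441 -0.30139]
    [-0.13750 +0.28373 +0.94900]
t = (0.2826, 0.0631, 1.0179) m
M0: Pc = R·M0+t = (+0.21408, +0.15346, +1.05328); u = 556.2·(+0.21408)/1.05328 + 339.9 = 452.9503, v = 662.5·(+0.15346)/1.05328 + 245.4 = 341.9269
M1: Pc = R·M1+t = (+0.37902, +0.13140, +1.03018); u = 556.2·(+0.37902)/1.03018 + 339.9 = 544.5341, v = 662.5·(+0.13140)/1.03018 + 245.4 = 329.8998
M2: Pc = R·M2+t = (+0.35112, -0.02726, +0.98252); u = 556.2·(+0.35112)/0.98252 + 339.9 = 538.6653, v = 662.5·(-0.02726)/0.98252 + 245.4 = 227.0160
M3: Pc = R·M3+t = (+0.18618, -0.00520, +1.00562); u = 556.2·(+0.18618)/1.00562 + 339.9 = 442.8752, v = 662.5·(-0.00520)/1.00562 + 245.4 = 241.9765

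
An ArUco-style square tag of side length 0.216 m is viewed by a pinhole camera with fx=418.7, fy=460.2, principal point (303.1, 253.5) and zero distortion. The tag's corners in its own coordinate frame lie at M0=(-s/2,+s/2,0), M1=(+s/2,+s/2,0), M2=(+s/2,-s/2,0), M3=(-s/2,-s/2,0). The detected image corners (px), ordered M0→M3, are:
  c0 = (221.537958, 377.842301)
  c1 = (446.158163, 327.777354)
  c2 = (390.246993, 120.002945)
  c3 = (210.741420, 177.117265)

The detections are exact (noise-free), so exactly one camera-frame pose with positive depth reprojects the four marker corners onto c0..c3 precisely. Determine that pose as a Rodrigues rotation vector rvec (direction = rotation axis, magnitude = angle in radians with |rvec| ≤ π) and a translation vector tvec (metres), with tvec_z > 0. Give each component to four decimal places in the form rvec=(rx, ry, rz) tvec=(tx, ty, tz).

Intrinsics K: fx=418.7, fy=460.2, cx=303.1, cy=253.5
Marker side s = 0.216 m; corners in marker frame (Z=0):
  M0 = (-0.1080, +0.1080, 0)
  M1 = (+0.1080, +0.1080, 0)
  M2 = (+0.1080, -0.1080, 0)
  M3 = (-0.1080, -0.1080, 0)
Detected image corners:
  c0 = (221.537958, 377.842301) px
  c1 = (446.158163, 327.777354) px
  c2 = (390.246993, 120.002945) px
  c3 = (210.741420, 177.117265) px
Planar DLT: solve 8×8 A·h = b for H (H[2,2]=1):
  H  [+793.56436 -156.46236 +310.92474]
  H  [-353.35911 +702.84377 +241.23177]
  H  [-0.41310 -0.96547 +1.00000]
B = K⁻¹H; ‖b₁‖=2.297331, ‖b₂‖=2.297331; λ = 2/(‖b₁‖+‖b₂‖) = 0.435288, sign → tz>0 ⇒ λ=+0.435288
r₁ = λ·B[:,0] = (+0.95517,-0.23518,-0.17982); r₂ = λ·B[:,1] = (+0.14157,+0.89629,-0.42026)
r₃ = r₁×r₂ = (+0.26000,+0.37596,+0.88941); SVD([r₁ r₂ r₃]) → R = UVᵀ:
  R  [+0.95517 +0.14157 +0.26000]
  R  [-0.23518 +0.89629 +0.37596]
  R  [-0.17982 -0.42026 +0.88941]
t = (+0.00813, -0.01160, +0.43529) m
tr R = 2.740878; θ = arccos((tr R − 1)/2) = 0.514703 rad = 29.490°
axis k = ((R−Rᵀ)₃₂, (R−Rᵀ)₁₃, (R−Rᵀ)₂₁) / (2 sinθ) = (-0.808712, +0.446721, -0.382656)
rvec = θ·k = (-0.416247, +0.229929, -0.196954)

rvec=(-0.4162, 0.2299, -0.1970) tvec=(0.0081, -0.0116, 0.4353)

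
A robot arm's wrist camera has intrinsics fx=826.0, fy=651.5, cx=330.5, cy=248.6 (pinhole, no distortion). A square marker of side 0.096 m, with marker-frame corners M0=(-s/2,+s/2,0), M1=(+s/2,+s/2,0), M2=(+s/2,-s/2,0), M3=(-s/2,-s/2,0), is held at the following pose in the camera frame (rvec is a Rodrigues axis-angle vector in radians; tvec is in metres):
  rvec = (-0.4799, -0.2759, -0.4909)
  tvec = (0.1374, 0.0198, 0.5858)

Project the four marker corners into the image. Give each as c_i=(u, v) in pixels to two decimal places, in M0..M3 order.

c0=(512.34, 337.88) c1=(616.43, 291.51) c2=(534.79, 211.02) c3=(432.18, 249.76)

Intrinsics K: fx=826.0, fy=651.5, cx=330.5, cy=248.6
Marker side s = 0.096 m; corners in marker frame (Z=0):
  M0 = (-0.0480, +0.0480, 0)
  M1 = (+0.0480, +0.0480, 0)
  M2 = (+0.0480, -0.0480, 0)
  M3 = (-0.0480, -0.0480, 0)
rvec = (-0.4799, -0.2759, -0.4909), |rvec| = θ = 0.73987 rad = 42.391°
Rodrigues: sinθ=0.67419, 1−cosθ=0.26144; R = I + sinθ·[k]× + (1−cosθ)·[k]×²:
    [+0.84855 +0.51056 -0.13889]
    [-0.38409 +0.77491 +0.50199]
    [+0.36392 -0.37261 +0.85365]
t = (0.1374, 0.0198, 0.5858) m
M0: Pc = R·M0+t = (+0.12118, +0.07543, +0.55045); u = 826.0·(+0.12118)/0.55045 + 330.5 = 512.3375, v = 651.5·(+0.07543)/0.55045 + 248.6 = 337.8801
M1: Pc = R·M1+t = (+0.20264, +0.03856, +0.58538); u = 826.0·(+0.20264)/0.58538 + 330.5 = 616.4298, v = 651.5·(+0.03856)/0.58538 + 248.6 = 291.5148
M2: Pc = R·M2+t = (+0.15362, -0.03583, +0.62115); u = 826.0·(+0.15362)/0.62115 + 330.5 = 534.7860, v = 651.5·(-0.03583)/0.62115 + 248.6 = 211.0175
M3: Pc = R·M3+t = (+0.07216, +0.00104, +0.58622); u = 826.0·(+0.07216)/0.58622 + 330.5 = 432.1798, v = 651.5·(+0.00104)/0.58622 + 248.6 = 249.7562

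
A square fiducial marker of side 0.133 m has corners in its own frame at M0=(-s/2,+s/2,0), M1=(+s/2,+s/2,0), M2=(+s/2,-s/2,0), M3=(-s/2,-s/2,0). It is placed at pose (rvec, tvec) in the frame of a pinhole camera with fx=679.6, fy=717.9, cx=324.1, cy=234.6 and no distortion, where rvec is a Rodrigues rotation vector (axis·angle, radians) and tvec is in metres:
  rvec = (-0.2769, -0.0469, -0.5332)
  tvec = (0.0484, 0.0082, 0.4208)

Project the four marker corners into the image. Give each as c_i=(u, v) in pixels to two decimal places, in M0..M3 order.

Intrinsics K: fx=679.6, fy=717.9, cx=324.1, cy=234.6
Marker side s = 0.133 m; corners in marker frame (Z=0):
  M0 = (-0.0665, +0.0665, 0)
  M1 = (+0.0665, +0.0665, 0)
  M2 = (+0.0665, -0.0665, 0)
  M3 = (-0.0665, -0.0665, 0)
rvec = (-0.2769, -0.0469, -0.5332), |rvec| = θ = 0.60264 rad = 34.529°
Rodrigues: sinθ=0.56682, 1−cosθ=0.17616; R = I + sinθ·[k]× + (1−cosθ)·[k]×²:
    [+0.86103 +0.50781 +0.02750]
    [-0.49521 +0.82491 +0.27257]
    [+0.11573 -0.24831 +0.96174]
t = (0.0484, 0.0082, 0.4208) m
M0: Pc = R·M0+t = (+0.02491, +0.09599, +0.39659); u = 679.6·(+0.02491)/0.39659 + 324.1 = 366.7866, v = 717.9·(+0.09599)/0.39659 + 234.6 = 408.3546
M1: Pc = R·M1+t = (+0.13943, +0.03013, +0.41198); u = 679.6·(+0.13943)/0.41198 + 324.1 = 554.0975, v = 717.9·(+0.03013)/0.41198 + 234.6 = 287.0944
M2: Pc = R·M2+t = (+0.07189, -0.07959, +0.44501); u = 679.6·(+0.07189)/0.44501 + 324.1 = 433.8870, v = 717.9·(-0.07959)/0.44501 + 234.6 = 106.2069
M3: Pc = R·M3+t = (-0.04263, -0.01373, +0.42962); u = 679.6·(-0.04263)/0.42962 + 324.1 = 256.6683, v = 717.9·(-0.01373)/0.42962 + 234.6 = 211.6650

c0=(366.79, 408.35) c1=(554.10, 287.09) c2=(433.89, 106.21) c3=(256.67, 211.66)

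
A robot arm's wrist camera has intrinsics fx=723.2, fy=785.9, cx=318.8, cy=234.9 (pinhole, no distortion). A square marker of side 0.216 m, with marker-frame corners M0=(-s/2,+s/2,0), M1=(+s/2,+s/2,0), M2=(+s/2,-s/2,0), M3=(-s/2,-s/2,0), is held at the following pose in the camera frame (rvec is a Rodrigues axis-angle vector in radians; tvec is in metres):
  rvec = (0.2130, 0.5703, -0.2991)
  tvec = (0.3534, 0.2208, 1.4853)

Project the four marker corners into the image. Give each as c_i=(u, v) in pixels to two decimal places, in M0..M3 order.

Intrinsics K: fx=723.2, fy=785.9, cx=318.8, cy=234.9
Marker side s = 0.216 m; corners in marker frame (Z=0):
  M0 = (-0.1080, +0.1080, 0)
  M1 = (+0.1080, +0.1080, 0)
  M2 = (+0.1080, -0.1080, 0)
  M3 = (-0.1080, -0.1080, 0)
rvec = (0.2130, 0.5703, -0.2991), |rvec| = θ = 0.67829 rad = 38.863°
Rodrigues: sinθ=0.62746, 1−cosθ=0.22135; R = I + sinθ·[k]× + (1−cosθ)·[k]×²:
    [+0.80048 +0.33513 +0.49691]
    [-0.21824 +0.93513 -0.27911]
    [-0.55822 +0.11497 +0.82169]
t = (0.3534, 0.2208, 1.4853) m
M0: Pc = R·M0+t = (+0.30314, +0.34536, +1.55800); u = 723.2·(+0.30314)/1.55800 + 318.8 = 459.5138, v = 785.9·(+0.34536)/1.55800 + 234.9 = 409.1113
M1: Pc = R·M1+t = (+0.47605, +0.29822, +1.43743); u = 723.2·(+0.47605)/1.43743 + 318.8 = 558.3083, v = 785.9·(+0.29822)/1.43743 + 234.9 = 397.9508
M2: Pc = R·M2+t = (+0.40366, +0.09624, +1.41260); u = 723.2·(+0.40366)/1.41260 + 318.8 = 525.4586, v = 785.9·(+0.09624)/1.41260 + 234.9 = 288.4408
M3: Pc = R·M3+t = (+0.23075, +0.14338, +1.53317); u = 723.2·(+0.23075)/1.53317 + 318.8 = 427.6473, v = 785.9·(+0.14338)/1.53317 + 234.9 = 308.3943

c0=(459.51, 409.11) c1=(558.31, 397.95) c2=(525.46, 288.44) c3=(427.65, 308.39)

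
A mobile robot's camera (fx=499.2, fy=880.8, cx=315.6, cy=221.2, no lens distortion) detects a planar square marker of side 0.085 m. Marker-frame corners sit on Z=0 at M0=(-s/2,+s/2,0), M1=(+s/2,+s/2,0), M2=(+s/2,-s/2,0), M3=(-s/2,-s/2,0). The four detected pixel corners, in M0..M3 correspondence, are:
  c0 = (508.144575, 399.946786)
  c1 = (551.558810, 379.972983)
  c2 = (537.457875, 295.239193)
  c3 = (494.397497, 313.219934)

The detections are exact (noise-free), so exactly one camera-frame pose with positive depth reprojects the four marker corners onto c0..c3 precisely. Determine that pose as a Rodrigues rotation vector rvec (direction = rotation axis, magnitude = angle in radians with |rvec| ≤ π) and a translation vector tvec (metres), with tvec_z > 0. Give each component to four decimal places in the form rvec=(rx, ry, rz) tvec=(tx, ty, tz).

rvec=(-0.1706, -0.1883, -0.2087) tvec=(0.3576, 0.1226, 0.8604)

Intrinsics K: fx=499.2, fy=880.8, cx=315.6, cy=221.2
Marker side s = 0.085 m; corners in marker frame (Z=0):
  M0 = (-0.0425, +0.0425, 0)
  M1 = (+0.0425, +0.0425, 0)
  M2 = (+0.0425, -0.0425, 0)
  M3 = (-0.0425, -0.0425, 0)
Detected image corners:
  c0 = (508.144575, 399.946786) px
  c1 = (551.558810, 379.972983) px
  c2 = (537.457875, 295.239193) px
  c3 = (494.397497, 313.219934) px
Planar DLT: solve 8×8 A·h = b for H (H[2,2]=1):
  H  [+631.75324 +73.84631 +523.05506]
  H  [-141.46617 +948.74168 +346.68627]
  H  [+0.23541 -0.17209 +1.00000]
B = K⁻¹H; ‖b₁‖=1.162206, ‖b₂‖=1.162206; λ = 2/(‖b₁‖+‖b₂‖) = 0.860433, sign → tz>0 ⇒ λ=+0.860433
r₁ = λ·B[:,0] = (+0.96085,-0.18906,+0.20256); r₂ = λ·B[:,1] = (+0.22090,+0.96399,-0.14808)
r₃ = r₁×r₂ = (-0.16727,+0.18702,+0.96801); SVD([r₁ r₂ r₃]) → R = UVᵀ:
  R  [+0.96085 +0.22090 -0.16727]
  R  [-0.18906 +0.96399 +0.18702]
  R  [+0.20256 -0.14808 +0.96801]
t = (+0.35757, +0.12258, +0.86043) m
tr R = 2.892848; θ = arccos((tr R − 1)/2) = 0.328821 rad = 18.840°
axis k = ((R−Rᵀ)₃₂, (R−Rᵀ)₁₃, (R−Rᵀ)₂₁) / (2 sinθ) = (-0.518844, -0.572609, -0.634760)
rvec = θ·k = (-0.170607, -0.188286, -0.208722)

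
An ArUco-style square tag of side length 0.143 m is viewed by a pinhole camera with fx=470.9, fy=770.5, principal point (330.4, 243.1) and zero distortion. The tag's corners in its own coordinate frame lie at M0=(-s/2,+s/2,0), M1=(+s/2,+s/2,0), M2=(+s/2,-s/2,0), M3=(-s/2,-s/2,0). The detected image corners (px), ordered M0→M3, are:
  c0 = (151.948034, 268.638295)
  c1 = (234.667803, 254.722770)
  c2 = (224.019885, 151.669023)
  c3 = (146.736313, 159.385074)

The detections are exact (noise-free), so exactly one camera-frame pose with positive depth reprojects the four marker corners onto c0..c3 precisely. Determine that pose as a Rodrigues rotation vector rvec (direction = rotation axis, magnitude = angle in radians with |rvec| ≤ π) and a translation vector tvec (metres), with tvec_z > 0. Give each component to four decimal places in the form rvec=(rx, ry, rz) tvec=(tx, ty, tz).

Intrinsics K: fx=470.9, fy=770.5, cx=330.4, cy=243.1
Marker side s = 0.143 m; corners in marker frame (Z=0):
  M0 = (-0.0715, +0.0715, 0)
  M1 = (+0.0715, +0.0715, 0)
  M2 = (+0.0715, -0.0715, 0)
  M3 = (-0.0715, -0.0715, 0)
Detected image corners:
  c0 = (151.948034, 268.638295) px
  c1 = (234.667803, 254.722770) px
  c2 = (224.019885, 151.669023) px
  c3 = (146.736313, 159.385074) px
Planar DLT: solve 8×8 A·h = b for H (H[2,2]=1):
  H  [+626.23730 -40.72334 +190.21756]
  H  [-0.50056 +635.28598 +206.52862]
  H  [+0.35638 -0.51051 +1.00000]
B = K⁻¹H; ‖b₁‖=1.142722, ‖b₂‖=1.142722; λ = 2/(‖b₁‖+‖b₂‖) = 0.875103, sign → tz>0 ⇒ λ=+0.875103
r₁ = λ·B[:,0] = (+0.94496,-0.09897,+0.31187); r₂ = λ·B[:,1] = (+0.23777,+0.86249,-0.44675)
r₃ = r₁×r₂ = (-0.22477,+0.49631,+0.83854); SVD([r₁ r₂ r₃]) → R = UVᵀ:
  R  [+0.94496 +0.23777 -0.22477]
  R  [-0.09897 +0.86249 +0.49631]
  R  [+0.31187 -0.44675 +0.83854]
t = (-0.26051, -0.04154, +0.87510) m
tr R = 2.645983; θ = arccos((tr R − 1)/2) = 0.604139 rad = 34.615°
axis k = ((R−Rᵀ)₃₂, (R−Rᵀ)₁₃, (R−Rᵀ)₂₁) / (2 sinθ) = (-0.830077, -0.472354, -0.296399)
rvec = θ·k = (-0.501482, -0.285368, -0.179067)

rvec=(-0.5015, -0.2854, -0.1791) tvec=(-0.2605, -0.0415, 0.8751)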